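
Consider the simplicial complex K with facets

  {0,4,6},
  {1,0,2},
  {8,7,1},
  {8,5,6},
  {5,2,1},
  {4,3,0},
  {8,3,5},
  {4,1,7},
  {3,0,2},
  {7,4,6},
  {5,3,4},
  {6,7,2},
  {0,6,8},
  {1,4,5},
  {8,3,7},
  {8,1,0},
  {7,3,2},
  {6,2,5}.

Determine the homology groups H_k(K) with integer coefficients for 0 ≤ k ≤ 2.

H_0 = Z,  H_1 = Z^2,  H_2 = Z.

Fix the vertex order 0 < 1 < 2 < 3 < 4 < 5 < 6 < 7 < 8 and write every simplex with vertices in increasing order. Then dim K = 2 and the simplices of K are:

  0-simplices (9): [0], [1], [2], [3], [4], [5], [6], [7], [8]
  1-simplices (27): (27 of them)
  2-simplices (18): [0,1,2], [0,1,8], [0,2,3], [0,3,4], [0,4,6], [0,6,8], [1,2,5], [1,4,5], [1,4,7], [1,7,8], [2,3,7], [2,5,6], [2,6,7], [3,4,5], [3,5,8], [3,7,8], [4,6,7], [5,6,8]

so the chain groups are C_0 ≅ Z^9, C_1 ≅ Z^27, C_2 ≅ Z^18.

∂_1: C_1 → C_0 is given by ∂[p,q] = [q] − [p].
The resulting 9×27 matrix has rank 8, and its Smith normal form has invariant factors (1,1,1,1,1,1,1,1).

Boundary ∂_2: C_2 → C_1 maps a triangle to the signed sum of its edges. For instance
  ∂[3,7,8] = [7,8] − [3,8] + [3,7],
  ∂[0,3,4] = [3,4] − [0,4] + [0,3].
The 27×18 boundary matrix has rank 17 and Smith normal form diag(1,1,1,1,1,1,1,1,1,1,1,1,1,1,1,1,1).

From H_k ≅ ker(∂_k) / im(∂_{k+1}) we obtain:

  H_0: rank C_0 − rank ∂_1 = 9 − 8 = 1, and the invariant factors of ∂_1 are all 1, so H_0 ≅ Z.
  H_1: rank ker ∂_1 − rank ∂_2 = (27 − 8) − 17 = 2, and the invariant factors of ∂_2 are all 1, so H_1 ≅ Z^2.
  H_2: rank ker ∂_2 − rank ∂_3 = (18 − 17) − 0 = 1, and there is no ∂_3, so H_2 ≅ Z.

(K is a triangulation of the torus T^2.)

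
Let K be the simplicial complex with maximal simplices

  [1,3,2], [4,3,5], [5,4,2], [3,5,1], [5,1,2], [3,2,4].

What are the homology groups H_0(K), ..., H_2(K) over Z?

K has 5 vertices, 9 edges, 6 triangles.
rank ∂_0 = 0, rank ∂_1 = 4 ⇒ b_0 = 5 − 0 − 4 = 1; all invariant factors of ∂_1 are 1 so no torsion. So H_0 = Z.
rank ∂_1 = 4, rank ∂_2 = 5 ⇒ b_1 = 9 − 4 − 5 = 0; all invariant factors of ∂_2 are 1 so no torsion. So H_1 = 0.
rank ∂_2 = 5, rank ∂_3 = 0 ⇒ b_2 = 6 − 5 − 0 = 1. So H_2 = Z.

H_0 ≅ Z,  H_1 = 0,  H_2 ≅ Z.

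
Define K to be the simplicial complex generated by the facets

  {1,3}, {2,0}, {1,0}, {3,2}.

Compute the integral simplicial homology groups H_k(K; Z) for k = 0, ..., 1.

Take the total order 0 < 1 < 2 < 3 on the vertex set. Then K (dimension 1) consists of the simplices:

  0-simplices (4): [0], [1], [2], [3]
  1-simplices (4): [0,1], [0,2], [1,3], [2,3]

so the chain groups are C_0 ≅ Z^4, C_1 ≅ Z^4.

Boundary ∂_1: C_1 → C_0 maps an edge to its endpoints' difference, ∂[p,q] = q − p. For instance
  ∂[0,1] = [1] − [0].
The 4×4 boundary matrix has rank 3 and Smith normal form diag(1,1,1).

Reading off H_k = ker ∂_k / im ∂_{k+1}:

  H_0: rank C_0 − rank ∂_1 = 4 − 3 = 1, and the invariant factors of ∂_1 are all 1, so H_0 = Z.
  H_1: rank ker ∂_1 − rank ∂_2 = (4 − 3) − 0 = 1, and there is no ∂_2, so H_1 = Z.

H_0 ≅ Z,  H_1 ≅ Z.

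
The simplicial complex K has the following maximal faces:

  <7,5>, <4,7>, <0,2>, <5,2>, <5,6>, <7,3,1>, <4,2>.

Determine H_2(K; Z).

Take the total order 0 < 1 < 2 < 3 < 4 < 5 < 6 < 7 on the vertex set. Then K (dimension 2) consists of the simplices:

  0-simplices (8): [0], [1], [2], [3], [4], [5], [6], [7]
  1-simplices (9): [0,2], [1,3], [1,7], [2,4], [2,5], [3,7], [4,7], [5,6], [5,7]
  2-simplices (1): [1,3,7]

so the chain groups are C_0 ≅ Z^8, C_1 ≅ Z^9, C_2 ≅ Z^1.

Boundary ∂_1: C_1 → C_0 is given by ∂[p,q] = [q] − [p]. For instance
  ∂[2,4] = [4] − [2].
This gives a 8×9 integer matrix of rank 7; reducing to Smith normal form yields diagonal entries (1,1,1,1,1,1,1).

Boundary ∂_2: C_2 → C_1 sends each 2-simplex [p,q,r] to [q,r] − [p,r] + [p,q]. For instance
  ∂[1,3,7] = [3,7] − [1,7] + [1,3].
As a 9×1 matrix over Z this has rank 1, with invariant factors (1).

Computing H_k = (kernel of ∂_k) / (image of ∂_{k+1}):

  H_2: rank ker ∂_2 − rank ∂_3 = (1 − 1) − 0 = 0, and there is no ∂_3, so H_2 ≅ 0.

H_2 ≅ 0.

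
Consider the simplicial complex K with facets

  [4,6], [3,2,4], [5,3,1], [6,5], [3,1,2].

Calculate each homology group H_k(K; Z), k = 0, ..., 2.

H_0 ≅ Z,  H_1 ≅ Z,  H_2 = 0.

Order the vertices as 1 < 2 < 3 < 4 < 5 < 6. Listing each simplex with vertices in this order, K has dimension 2 with simplices:

  0-simplices (6): [1], [2], [3], [4], [5], [6]
  1-simplices (9): [1,2], [1,3], [1,5], [2,3], [2,4], [3,4], [3,5], [4,6], [5,6]
  2-simplices (3): [1,2,3], [1,3,5], [2,3,4]

Hence C_0 ≅ Z^6, C_1 ≅ Z^9, C_2 ≅ Z^3.

∂_1: C_1 → C_0 sends each edge [p,q] (with p < q) to q − p. For instance
  ∂[5,6] = [6] − [5].
This gives a 6×9 integer matrix of rank 5; reducing to Smith normal form yields diagonal entries (1,1,1,1,1).

The boundary map ∂_2: C_2 → C_1 acts by ∂[p,q,r] = [q,r] − [p,r] + [p,q]. For instance
  ∂[1,3,5] = [3,5] − [1,5] + [1,3],
  ∂[2,3,4] = [3,4] − [2,4] + [2,3].
This gives a 9×3 integer matrix of rank 3; reducing to Smith normal form yields diagonal entries (1,1,1).

Now H_k = ker ∂_k / im ∂_{k+1}, so:

  H_0: rank C_0 − rank ∂_1 = 6 − 5 = 1, and the invariant factors of ∂_1 are all 1, so H_0 = Z.
  H_1: rank ker ∂_1 − rank ∂_2 = (9 − 5) − 3 = 1, and the invariant factors of ∂_2 are all 1, so H_1 = Z.
  H_2: rank ker ∂_2 − rank ∂_3 = (3 − 3) − 0 = 0, and there is no ∂_3, so H_2 = 0.

As a check, the Euler characteristic is 6 − 9 + 3 = 0, which agrees with 1 − 1 + 0 = 0.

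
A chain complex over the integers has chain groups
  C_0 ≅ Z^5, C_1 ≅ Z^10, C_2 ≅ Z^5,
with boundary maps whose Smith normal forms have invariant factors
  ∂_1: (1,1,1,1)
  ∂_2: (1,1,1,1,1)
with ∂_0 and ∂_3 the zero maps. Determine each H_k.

H_0: b_0 = 5 − 0 − 4 = 1; torsion from ∂_1 factors > 1: none. So H_0 = Z.
H_1: b_1 = 10 − 4 − 5 = 1; torsion from ∂_2 factors > 1: none. So H_1 = Z.
H_2: b_2 = 5 − 5 − 0 = 0; torsion from ∂_3 factors > 1: none. So H_2 = 0.

H_0 = Z,  H_1 = Z,  H_2 = 0.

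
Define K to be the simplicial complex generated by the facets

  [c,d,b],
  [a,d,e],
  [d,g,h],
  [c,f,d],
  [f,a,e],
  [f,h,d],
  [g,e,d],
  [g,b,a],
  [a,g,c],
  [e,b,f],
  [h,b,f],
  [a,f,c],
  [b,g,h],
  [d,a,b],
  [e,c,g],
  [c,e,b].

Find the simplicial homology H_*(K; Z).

H_0 ≅ Z,  H_1 ≅ Z^2,  H_2 ≅ Z.

We work with the vertex ordering a < b < c < d < e < f < g < h. The simplices of K, each written with vertices in increasing order, are:

  0-simplices (8): a, b, c, d, e, f, g, h
  1-simplices (24): ab, ac, ad, ae, af, ag, bc, bd, be, bf, bg, bh, cd, ce, cf, cg, de, df, dg, dh, ef, eg, fh, gh
  2-simplices (16): abd, abg, acf, acg, ade, aef, bcd, bce, bef, bfh, bgh, cdf, ceg, deg, dfh, dgh

Hence C_0 ≅ Z^8, C_1 ≅ Z^24, C_2 ≅ Z^16.

∂_1: C_1 → C_0 maps an edge to its endpoints' difference, ∂[p,q] = q − p. For instance
  ∂be = e − b.
The resulting 8×24 matrix has rank 7, and its Smith normal form has invariant factors (1,1,1,1,1,1,1).

Boundary ∂_2: C_2 → C_1 acts by ∂[p,q,r] = [q,r] − [p,r] + [p,q]. For instance
  ∂ceg = eg − cg + ce,
  ∂abd = bd − ad + ab.
As a 24×16 matrix over Z this has rank 15, with invariant factors (1,1,1,1,1,1,1,1,1,1,1,1,1,1,1).

Reading off H_k = ker ∂_k / im ∂_{k+1}:

  H_0: rank C_0 − rank ∂_1 = 8 − 7 = 1, and the invariant factors of ∂_1 are all 1, so H_0 = Z.
  H_1: rank ker ∂_1 − rank ∂_2 = (24 − 7) − 15 = 2, and the invariant factors of ∂_2 are all 1, so H_1 = Z^2.
  H_2: rank ker ∂_2 − rank ∂_3 = (16 − 15) − 0 = 1, and there is no ∂_3, so H_2 = Z.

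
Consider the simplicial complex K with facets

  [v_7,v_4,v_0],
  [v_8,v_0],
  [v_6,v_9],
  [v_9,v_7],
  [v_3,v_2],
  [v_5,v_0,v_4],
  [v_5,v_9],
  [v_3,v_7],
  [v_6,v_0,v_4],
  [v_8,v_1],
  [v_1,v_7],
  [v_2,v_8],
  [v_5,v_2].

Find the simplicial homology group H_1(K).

H_1 = Z^5.

Fix the vertex order v_0 < v_1 < v_2 < v_3 < v_4 < v_5 < v_6 < v_7 < v_8 < v_9 and write every simplex with vertices in increasing order. Then dim K = 2 and the simplices of K are:

  0-simplices (10): [v_0], [v_1], [v_2], [v_3], [v_4], [v_5], [v_6], [v_7], [v_8], [v_9]
  1-simplices (17): (17 of them)
  2-simplices (3): [v_0,v_4,v_5], [v_0,v_4,v_6], [v_0,v_4,v_7]

so the chain groups are C_0 ≅ Z^10, C_1 ≅ Z^17, C_2 ≅ Z^3.

The boundary map ∂_1: C_1 → C_0 maps an edge to its endpoints' difference, ∂[p,q] = q − p. For instance
  ∂[v_1,v_7] = [v_7] − [v_1].
As a 10×17 matrix over Z this has rank 9, with invariant factors (1,1,1,1,1,1,1,1,1).

Boundary ∂_2: C_2 → C_1 sends each 2-simplex [p,q,r] to [q,r] − [p,r] + [p,q]. For instance
  ∂[v_0,v_4,v_6] = [v_4,v_6] − [v_0,v_6] + [v_0,v_4],
  ∂[v_0,v_4,v_5] = [v_4,v_5] − [v_0,v_5] + [v_0,v_4].
The resulting 17×3 matrix has rank 3, and its Smith normal form has invariant factors (1,1,1).

Now H_k = ker ∂_k / im ∂_{k+1}, so:

  H_1: rank ker ∂_1 − rank ∂_2 = (17 − 9) − 3 = 5, and the invariant factors of ∂_2 are all 1, so H_1 = Z^5.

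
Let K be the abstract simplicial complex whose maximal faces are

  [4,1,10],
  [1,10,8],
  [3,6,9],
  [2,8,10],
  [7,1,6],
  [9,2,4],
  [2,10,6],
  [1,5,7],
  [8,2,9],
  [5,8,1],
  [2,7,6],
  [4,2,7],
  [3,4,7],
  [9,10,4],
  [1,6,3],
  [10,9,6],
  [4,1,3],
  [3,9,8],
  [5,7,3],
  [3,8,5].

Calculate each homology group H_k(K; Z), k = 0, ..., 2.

We work with the vertex ordering 1 < 2 < 3 < 4 < 5 < 6 < 7 < 8 < 9 < 10. The simplices of K, each written with vertices in increasing order, are:

  0-simplices (10): [1], [2], [3], [4], [5], [6], [7], [8], [9], [10]
  1-simplices (30): (30 of them)
  2-simplices (20): (20 of them)

Hence C_0 ≅ Z^10, C_1 ≅ Z^30, C_2 ≅ Z^20.

∂_1: C_1 → C_0 is given by ∂[p,q] = [q] − [p]. For instance
  ∂[1,8] = [8] − [1].
As a 10×30 matrix over Z this has rank 9, with invariant factors (1,1,1,1,1,1,1,1,1).

Boundary ∂_2: C_2 → C_1 sends each 2-simplex [p,q,r] to [q,r] − [p,r] + [p,q]. For instance
  ∂[1,4,10] = [4,10] − [1,10] + [1,4],
  ∂[1,8,10] = [8,10] − [1,10] + [1,8].
The resulting 30×20 matrix has rank 20, and its Smith normal form has invariant factors (1,1,1,1,1,1,1,1,1,1,1,1,1,1,1,1,1,1,1,2).

Reading off H_k = ker ∂_k / im ∂_{k+1}:

  H_0: rank C_0 − rank ∂_1 = 10 − 9 = 1, and the invariant factors of ∂_1 are all 1, so H_0 = Z.
  H_1: rank ker ∂_1 − rank ∂_2 = (30 − 9) − 20 = 1, and ∂_2 has invariant factor 2 > 1, so H_1 = Z ⊕ Z/2Z.
  H_2: rank ker ∂_2 − rank ∂_3 = (20 − 20) − 0 = 0, and there is no ∂_3, so H_2 = 0.

As a check, the Euler characteristic is 10 − 30 + 20 = 0, which agrees with 1 − 1 + 0 = 0.
(K is a triangulation of the Klein bottle.)

H_0 = Z,  H_1 = Z ⊕ Z/2Z,  H_2 = 0.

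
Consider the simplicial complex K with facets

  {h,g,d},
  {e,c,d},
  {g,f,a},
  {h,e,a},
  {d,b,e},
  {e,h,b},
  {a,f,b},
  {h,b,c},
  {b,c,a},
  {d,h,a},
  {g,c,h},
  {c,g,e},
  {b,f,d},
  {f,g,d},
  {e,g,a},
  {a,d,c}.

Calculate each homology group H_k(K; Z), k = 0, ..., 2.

We work with the vertex ordering a < b < c < d < e < f < g < h. The simplices of K, each written with vertices in increasing order, are:

  0-simplices (8): a, b, c, d, e, f, g, h
  1-simplices (24): ab, ac, ad, ae, af, ag, ah, bc, bd, be, bf, bh, cd, ce, cg, ch, de, df, dg, dh, eg, eh, fg, gh
  2-simplices (16): abc, abf, acd, adh, aeg, aeh, afg, bch, bde, bdf, beh, cde, ceg, cgh, dfg, dgh

giving chain groups C_0 ≅ Z^8, C_1 ≅ Z^24, C_2 ≅ Z^16.

∂_1: C_1 → C_0 sends each edge [p,q] (with p < q) to q − p.
The 8×24 boundary matrix has rank 7 and Smith normal form diag(1,1,1,1,1,1,1).

∂_2: C_2 → C_1 acts by ∂[p,q,r] = [q,r] − [p,r] + [p,q]. For instance
  ∂cde = de − ce + cd,
  ∂dfg = fg − dg + df.
As a 24×16 matrix over Z this has rank 15, with invariant factors (1,1,1,1,1,1,1,1,1,1,1,1,1,1,1).

Now H_k = ker ∂_k / im ∂_{k+1}, so:

  H_0: rank C_0 − rank ∂_1 = 8 − 7 = 1, and the invariant factors of ∂_1 are all 1, so H_0 = Z.
  H_1: rank ker ∂_1 − rank ∂_2 = (24 − 7) − 15 = 2, and the invariant factors of ∂_2 are all 1, so H_1 = Z^2.
  H_2: rank ker ∂_2 − rank ∂_3 = (16 − 15) − 0 = 1, and there is no ∂_3, so H_2 = Z.

(K is a triangulation of the torus T^2.)

H_0 = Z,  H_1 = Z^2,  H_2 = Z.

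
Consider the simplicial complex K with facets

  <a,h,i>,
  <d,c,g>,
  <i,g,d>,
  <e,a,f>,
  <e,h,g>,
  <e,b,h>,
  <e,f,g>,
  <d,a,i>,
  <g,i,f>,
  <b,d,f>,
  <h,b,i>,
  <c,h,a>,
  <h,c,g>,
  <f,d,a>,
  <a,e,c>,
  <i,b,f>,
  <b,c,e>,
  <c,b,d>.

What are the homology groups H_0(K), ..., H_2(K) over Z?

H_0 ≅ Z,  H_1 ≅ Z ⊕ Z/2,  H_2 = 0.

K has 9 vertices, 27 edges, 18 triangles.
rank ∂_0 = 0, rank ∂_1 = 8 ⇒ b_0 = 9 − 0 − 8 = 1; all invariant factors of ∂_1 are 1 so no torsion. So H_0 ≅ Z.
rank ∂_1 = 8, rank ∂_2 = 18 ⇒ b_1 = 27 − 8 − 18 = 1; ∂_2 has invariant factor(s) [2] giving torsion. So H_1 ≅ Z ⊕ Z/2.
rank ∂_2 = 18, rank ∂_3 = 0 ⇒ b_2 = 18 − 18 − 0 = 0. So H_2 ≅ 0.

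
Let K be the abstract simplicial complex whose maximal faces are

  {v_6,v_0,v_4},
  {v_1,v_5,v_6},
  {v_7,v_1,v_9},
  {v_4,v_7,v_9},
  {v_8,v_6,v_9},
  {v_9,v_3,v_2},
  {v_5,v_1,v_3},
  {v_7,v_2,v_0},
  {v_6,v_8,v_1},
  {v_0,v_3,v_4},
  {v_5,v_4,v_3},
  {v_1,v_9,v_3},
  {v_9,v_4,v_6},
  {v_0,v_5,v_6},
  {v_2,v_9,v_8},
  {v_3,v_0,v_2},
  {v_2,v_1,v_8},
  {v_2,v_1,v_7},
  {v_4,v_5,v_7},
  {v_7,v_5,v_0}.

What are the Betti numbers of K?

Fix the vertex order v_0 < v_1 < v_2 < v_3 < v_4 < v_5 < v_6 < v_7 < v_8 < v_9 and write every simplex with vertices in increasing order. Then dim K = 2 and the simplices of K are:

  0-simplices (10): [v_0], [v_1], [v_2], [v_3], [v_4], [v_5], [v_6], [v_7], [v_8], [v_9]
  1-simplices (30): (30 of them)
  2-simplices (20): (20 of them)

giving chain groups C_0 ≅ Z^10, C_1 ≅ Z^30, C_2 ≅ Z^20.

∂_1: C_1 → C_0 sends each edge [p,q] (with p < q) to q − p. For instance
  ∂[v_1,v_9] = [v_9] − [v_1].
The resulting 10×30 matrix has rank 9, and its Smith normal form has invariant factors (1,1,1,1,1,1,1,1,1).

The boundary map ∂_2: C_2 → C_1 sends each 2-simplex [p,q,r] to [q,r] − [p,r] + [p,q]. For instance
  ∂[v_4,v_7,v_9] = [v_7,v_9] − [v_4,v_9] + [v_4,v_7],
  ∂[v_2,v_8,v_9] = [v_8,v_9] − [v_2,v_9] + [v_2,v_8].
The 30×20 boundary matrix has rank 20 and Smith normal form diag(1,1,1,1,1,1,1,1,1,1,1,1,1,1,1,1,1,1,1,2).

Computing H_k = (kernel of ∂_k) / (image of ∂_{k+1}):

  H_0: rank C_0 − rank ∂_1 = 10 − 9 = 1, and the invariant factors of ∂_1 are all 1, so H_0 ≅ Z.
  H_1: rank ker ∂_1 − rank ∂_2 = (30 − 9) − 20 = 1, and ∂_2 has invariant factor 2 > 1, so H_1 ≅ Z ⊕ Z/2Z.
  H_2: rank ker ∂_2 − rank ∂_3 = (20 − 20) − 0 = 0, and there is no ∂_3, so H_2 ≅ 0.

As a check, the Euler characteristic is 10 − 30 + 20 = 0, which agrees with 1 − 1 + 0 = 0.

Hence the Betti numbers are b_0 = 1, b_1 = 1, b_2 = 0.

b_0 = 1, b_1 = 1, b_2 = 0.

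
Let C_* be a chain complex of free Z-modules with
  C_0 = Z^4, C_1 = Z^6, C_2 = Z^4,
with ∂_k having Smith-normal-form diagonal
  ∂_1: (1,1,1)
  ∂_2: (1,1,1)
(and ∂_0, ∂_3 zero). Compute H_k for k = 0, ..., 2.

H_0: b_0 = 4 − 0 − 3 = 1; torsion from ∂_1 factors > 1: none. So H_0 = Z.
H_1: b_1 = 6 − 3 − 3 = 0; torsion from ∂_2 factors > 1: none. So H_1 = 0.
H_2: b_2 = 4 − 3 − 0 = 1; torsion from ∂_3 factors > 1: none. So H_2 = Z.

H_0 = Z,  H_1 = 0,  H_2 = Z.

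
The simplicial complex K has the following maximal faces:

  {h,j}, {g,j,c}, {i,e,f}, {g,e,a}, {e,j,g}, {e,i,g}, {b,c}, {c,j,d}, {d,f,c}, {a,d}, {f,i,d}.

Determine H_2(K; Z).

H_2 ≅ 0.

K has 10 vertices, 19 edges, 8 triangles.
rank ∂_2 = 8, rank ∂_3 = 0 ⇒ b_2 = 8 − 8 − 0 = 0. So H_2 ≅ 0.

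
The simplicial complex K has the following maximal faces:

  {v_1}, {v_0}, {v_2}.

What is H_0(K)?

Fix the vertex order v_0 < v_1 < v_2 and write every simplex with vertices in increasing order. Then dim K = 0 and the simplices of K are:

  0-simplices (3): [v_0], [v_1], [v_2]

giving chain groups C_0 ≅ Z^3.

Reading off H_k = ker ∂_k / im ∂_{k+1}:

  H_0: rank C_0 − rank ∂_1 = 3 − 0 = 3, and there is no ∂_1, so H_0 = Z^3.

H_0 ≅ Z^3.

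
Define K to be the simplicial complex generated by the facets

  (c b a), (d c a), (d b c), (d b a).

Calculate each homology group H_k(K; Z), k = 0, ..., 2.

H_0 ≅ Z,  H_1 = 0,  H_2 ≅ Z.

We work with the vertex ordering a < b < c < d. The simplices of K, each written with vertices in increasing order, are:

  0-simplices (4): a, b, c, d
  1-simplices (6): ab, ac, ad, bc, bd, cd
  2-simplices (4): abc, abd, acd, bcd

Hence C_0 ≅ Z^4, C_1 ≅ Z^6, C_2 ≅ Z^4.

∂_1: C_1 → C_0 is given by ∂[p,q] = [q] − [p]. For instance
  ∂ac = c − a.
The 4×6 boundary matrix has rank 3 and Smith normal form diag(1,1,1).

∂_2: C_2 → C_1 sends each 2-simplex [p,q,r] to [q,r] − [p,r] + [p,q]. For instance
  ∂abd = bd − ad + ab,
  ∂abc = bc − ac + ab.
As a 6×4 matrix over Z this has rank 3, with invariant factors (1,1,1).

Now H_k = ker ∂_k / im ∂_{k+1}, so:

  H_0: rank C_0 − rank ∂_1 = 4 − 3 = 1, and the invariant factors of ∂_1 are all 1, so H_0 = Z.
  H_1: rank ker ∂_1 − rank ∂_2 = (6 − 3) − 3 = 0, and the invariant factors of ∂_2 are all 1, so H_1 = 0.
  H_2: rank ker ∂_2 − rank ∂_3 = (4 − 3) − 0 = 1, and there is no ∂_3, so H_2 = Z.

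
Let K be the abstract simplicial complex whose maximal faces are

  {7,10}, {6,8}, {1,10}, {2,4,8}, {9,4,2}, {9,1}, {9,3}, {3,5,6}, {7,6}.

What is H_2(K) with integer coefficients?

Take the total order 1 < 2 < 3 < 4 < 5 < 6 < 7 < 8 < 9 < 10 on the vertex set. Then K (dimension 2) consists of the simplices:

  0-simplices (10): [1], [2], [3], [4], [5], [6], [7], [8], [9], [10]
  1-simplices (14): [1,9], [1,10], [2,4], [2,8], [2,9], [3,5], [3,6], [3,9], [4,8], [4,9], [5,6], [6,7], [6,8], [7,10]
  2-simplices (3): [2,4,8], [2,4,9], [3,5,6]

giving chain groups C_0 ≅ Z^10, C_1 ≅ Z^14, C_2 ≅ Z^3.

Boundary ∂_1: C_1 → C_0 sends each edge [p,q] (with p < q) to q − p. For instance
  ∂[2,8] = [8] − [2].
This gives a 10×14 integer matrix of rank 9; reducing to Smith normal form yields diagonal entries (1,1,1,1,1,1,1,1,1).

The boundary map ∂_2: C_2 → C_1 sends each 2-simplex [p,q,r] to [q,r] − [p,r] + [p,q]. For instance
  ∂[2,4,9] = [4,9] − [2,9] + [2,4],
  ∂[3,5,6] = [5,6] − [3,6] + [3,5].
As a 14×3 matrix over Z this has rank 3, with invariant factors (1,1,1).

Reading off H_k = ker ∂_k / im ∂_{k+1}:

  H_2: rank ker ∂_2 − rank ∂_3 = (3 − 3) − 0 = 0, and there is no ∂_3, so H_2 = 0.

H_2 ≅ 0.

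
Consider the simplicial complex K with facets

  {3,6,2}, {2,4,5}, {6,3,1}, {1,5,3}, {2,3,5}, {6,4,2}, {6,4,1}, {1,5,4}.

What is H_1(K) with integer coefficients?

Take the total order 1 < 2 < 3 < 4 < 5 < 6 on the vertex set. Then K (dimension 2) consists of the simplices:

  0-simplices (6): [1], [2], [3], [4], [5], [6]
  1-simplices (12): [1,3], [1,4], [1,5], [1,6], [2,3], [2,4], [2,5], [2,6], [3,5], [3,6], [4,5], [4,6]
  2-simplices (8): [1,3,5], [1,3,6], [1,4,5], [1,4,6], [2,3,5], [2,3,6], [2,4,5], [2,4,6]

Hence C_0 ≅ Z^6, C_1 ≅ Z^12, C_2 ≅ Z^8.

Boundary ∂_1: C_1 → C_0 sends each edge [p,q] (with p < q) to q − p.
This gives a 6×12 integer matrix of rank 5; reducing to Smith normal form yields diagonal entries (1,1,1,1,1).

Boundary ∂_2: C_2 → C_1 acts by ∂[p,q,r] = [q,r] − [p,r] + [p,q]. For instance
  ∂[2,3,6] = [3,6] − [2,6] + [2,3],
  ∂[1,4,5] = [4,5] − [1,5] + [1,4].
As a 12×8 matrix over Z this has rank 7, with invariant factors (1,1,1,1,1,1,1).

Computing H_k = (kernel of ∂_k) / (image of ∂_{k+1}):

  H_1: rank ker ∂_1 − rank ∂_2 = (12 − 5) − 7 = 0, and the invariant factors of ∂_2 are all 1, so H_1 = 0.

H_1 = 0.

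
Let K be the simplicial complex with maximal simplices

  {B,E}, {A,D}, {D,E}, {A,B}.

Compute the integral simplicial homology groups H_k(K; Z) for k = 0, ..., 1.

K has 4 vertices, 4 edges.
rank ∂_0 = 0, rank ∂_1 = 3 ⇒ b_0 = 4 − 0 − 3 = 1; all invariant factors of ∂_1 are 1 so no torsion. So H_0 ≅ Z.
rank ∂_1 = 3, rank ∂_2 = 0 ⇒ b_1 = 4 − 3 − 0 = 1. So H_1 ≅ Z.

H_0 ≅ Z,  H_1 ≅ Z.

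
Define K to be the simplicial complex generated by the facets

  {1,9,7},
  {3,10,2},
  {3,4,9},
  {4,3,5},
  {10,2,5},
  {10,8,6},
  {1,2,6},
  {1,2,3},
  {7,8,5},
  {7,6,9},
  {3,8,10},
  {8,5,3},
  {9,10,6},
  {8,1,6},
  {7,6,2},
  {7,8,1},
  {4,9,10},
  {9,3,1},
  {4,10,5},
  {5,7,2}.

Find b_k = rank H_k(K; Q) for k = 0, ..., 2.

Order the vertices as 1 < 2 < 3 < 4 < 5 < 6 < 7 < 8 < 9 < 10. Listing each simplex with vertices in this order, K has dimension 2 with simplices:

  0-simplices (10): [1], [2], [3], [4], [5], [6], [7], [8], [9], [10]
  1-simplices (30): (30 of them)
  2-simplices (20): (20 of them)

Hence C_0 ≅ Z^10, C_1 ≅ Z^30, C_2 ≅ Z^20.

The boundary map ∂_1: C_1 → C_0 sends each edge [p,q] (with p < q) to q − p. For instance
  ∂[3,9] = [9] − [3].
As a 10×30 matrix over Z this has rank 9, with invariant factors (1,1,1,1,1,1,1,1,1).

The boundary map ∂_2: C_2 → C_1 maps a triangle to the signed sum of its edges. For instance
  ∂[1,2,3] = [2,3] − [1,3] + [1,2],
  ∂[4,9,10] = [9,10] − [4,10] + [4,9].
The 30×20 boundary matrix has rank 20 and Smith normal form diag(1,1,1,1,1,1,1,1,1,1,1,1,1,1,1,1,1,1,1,2).

Computing H_k = (kernel of ∂_k) / (image of ∂_{k+1}):

  H_0: rank C_0 − rank ∂_1 = 10 − 9 = 1, and the invariant factors of ∂_1 are all 1, so H_0 = Z.
  H_1: rank ker ∂_1 − rank ∂_2 = (30 − 9) − 20 = 1, and ∂_2 has invariant factor 2 > 1, so H_1 = Z ⊕ Z/2Z.
  H_2: rank ker ∂_2 − rank ∂_3 = (20 − 20) − 0 = 0, and there is no ∂_3, so H_2 = 0.

Hence the Betti numbers are b_0 = 1, b_1 = 1, b_2 = 0.

b_0 = 1, b_1 = 1, b_2 = 0.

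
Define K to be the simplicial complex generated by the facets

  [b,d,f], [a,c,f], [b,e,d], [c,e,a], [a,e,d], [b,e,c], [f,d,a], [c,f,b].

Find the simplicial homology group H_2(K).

Fix the vertex order a < b < c < d < e < f and write every simplex with vertices in increasing order. Then dim K = 2 and the simplices of K are:

  0-simplices (6): a, b, c, d, e, f
  1-simplices (12): ac, ad, ae, af, bc, bd, be, bf, ce, cf, de, df
  2-simplices (8): ace, acf, ade, adf, bce, bcf, bde, bdf

giving chain groups C_0 ≅ Z^6, C_1 ≅ Z^12, C_2 ≅ Z^8.

Boundary ∂_1: C_1 → C_0 maps an edge to its endpoints' difference, ∂[p,q] = q − p.
The resulting 6×12 matrix has rank 5, and its Smith normal form has invariant factors (1,1,1,1,1).

∂_2: C_2 → C_1 acts by ∂[p,q,r] = [q,r] − [p,r] + [p,q]. For instance
  ∂acf = cf − af + ac,
  ∂bdf = df − bf + bd.
This gives a 12×8 integer matrix of rank 7; reducing to Smith normal form yields diagonal entries (1,1,1,1,1,1,1).

Computing H_k = (kernel of ∂_k) / (image of ∂_{k+1}):

  H_2: rank ker ∂_2 − rank ∂_3 = (8 − 7) − 0 = 1, and there is no ∂_3, so H_2 = Z.

H_2 = Z.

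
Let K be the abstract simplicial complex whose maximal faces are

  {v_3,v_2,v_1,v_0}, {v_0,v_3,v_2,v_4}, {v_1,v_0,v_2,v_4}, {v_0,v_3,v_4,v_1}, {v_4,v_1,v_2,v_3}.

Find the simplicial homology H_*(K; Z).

Fix the vertex order v_0 < v_1 < v_2 < v_3 < v_4 and write every simplex with vertices in increasing order. Then dim K = 3 and the simplices of K are:

  0-simplices (5): [v_0], [v_1], [v_2], [v_3], [v_4]
  1-simplices (10): [v_0,v_1], [v_0,v_2], [v_0,v_3], [v_0,v_4], [v_1,v_2], [v_1,v_3], [v_1,v_4], [v_2,v_3], [v_2,v_4], [v_3,v_4]
  2-simplices (10): [v_0,v_1,v_2], [v_0,v_1,v_3], [v_0,v_1,v_4], [v_0,v_2,v_3], [v_0,v_2,v_4], [v_0,v_3,v_4], [v_1,v_2,v_3], [v_1,v_2,v_4], [v_1,v_3,v_4], [v_2,v_3,v_4]
  3-simplices (5): [v_0,v_1,v_2,v_3], [v_0,v_1,v_2,v_4], [v_0,v_1,v_3,v_4], [v_0,v_2,v_3,v_4], [v_1,v_2,v_3,v_4]

so the chain groups are C_0 ≅ Z^5, C_1 ≅ Z^10, C_2 ≅ Z^10, C_3 ≅ Z^5.

The boundary map ∂_1: C_1 → C_0 sends each edge [p,q] (with p < q) to q − p.
As a 5×10 matrix over Z this has rank 4, with invariant factors (1,1,1,1).

Boundary ∂_2: C_2 → C_1 sends each 2-simplex [p,q,r] to [q,r] − [p,r] + [p,q]. For instance
  ∂[v_1,v_3,v_4] = [v_3,v_4] − [v_1,v_4] + [v_1,v_3],
  ∂[v_0,v_1,v_3] = [v_1,v_3] − [v_0,v_3] + [v_0,v_1].
The resulting 10×10 matrix has rank 6, and its Smith normal form has invariant factors (1,1,1,1,1,1).

∂_3: C_3 → C_2 sends each 3-simplex σ to the alternating sum Σ_i (−1)^i (σ with its i-th vertex removed). For instance
  ∂[v_0,v_1,v_2,v_4] = [v_1,v_2,v_4] − [v_0,v_2,v_4] + [v_0,v_1,v_4] − [v_0,v_1,v_2],
  ∂[v_1,v_2,v_3,v_4] = [v_2,v_3,v_4] − [v_1,v_3,v_4] + [v_1,v_2,v_4] − [v_1,v_2,v_3].
The resulting 10×5 matrix has rank 4, and its Smith normal form has invariant factors (1,1,1,1).

Computing H_k = (kernel of ∂_k) / (image of ∂_{k+1}):

  H_0: rank C_0 − rank ∂_1 = 5 − 4 = 1, and the invariant factors of ∂_1 are all 1, so H_0 = Z.
  H_1: rank ker ∂_1 − rank ∂_2 = (10 − 4) − 6 = 0, and the invariant factors of ∂_2 are all 1, so H_1 = 0.
  H_2: rank ker ∂_2 − rank ∂_3 = (10 − 6) − 4 = 0, and the invariant factors of ∂_3 are all 1, so H_2 = 0.
  H_3: rank ker ∂_3 − rank ∂_4 = (5 − 4) − 0 = 1, and there is no ∂_4, so H_3 = Z.

H_0 ≅ Z,  H_1 = 0,  H_2 = 0,  H_3 ≅ Z.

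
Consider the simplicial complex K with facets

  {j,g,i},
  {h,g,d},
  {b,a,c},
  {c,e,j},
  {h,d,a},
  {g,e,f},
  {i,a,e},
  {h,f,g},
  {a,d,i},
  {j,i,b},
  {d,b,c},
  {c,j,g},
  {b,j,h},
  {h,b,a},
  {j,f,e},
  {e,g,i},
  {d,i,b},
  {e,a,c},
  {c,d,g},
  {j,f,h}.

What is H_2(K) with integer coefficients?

H_2 ≅ 0.

Take the total order a < b < c < d < e < f < g < h < i < j on the vertex set. Then K (dimension 2) consists of the simplices:

  0-simplices (10): a, b, c, d, e, f, g, h, i, j
  1-simplices (30): ab, ac, ad, ae, ah, ai, bc, bd, bh, bi, bj, cd, ce, cg, cj, dg, dh, di, ef, eg, ei, ej, fg, fh, fj, gh, gi, gj, hj, ij
  2-simplices (20): abc, abh, ace, adh, adi, aei, bcd, bdi, bhj, bij, cdg, cej, cgj, dgh, efg, efj, egi, fgh, fhj, gij

so the chain groups are C_0 ≅ Z^10, C_1 ≅ Z^30, C_2 ≅ Z^20.

∂_1: C_1 → C_0 maps an edge to its endpoints' difference, ∂[p,q] = q − p.
This gives a 10×30 integer matrix of rank 9; reducing to Smith normal form yields diagonal entries (1,1,1,1,1,1,1,1,1).

Boundary ∂_2: C_2 → C_1 maps a triangle to the signed sum of its edges. For instance
  ∂cgj = gj − cj + cg,
  ∂efj = fj − ej + ef.
This gives a 30×20 integer matrix of rank 20; reducing to Smith normal form yields diagonal entries (1,1,1,1,1,1,1,1,1,1,1,1,1,1,1,1,1,1,1,2).

Computing H_k = (kernel of ∂_k) / (image of ∂_{k+1}):

  H_2: rank ker ∂_2 − rank ∂_3 = (20 − 20) − 0 = 0, and there is no ∂_3, so H_2 ≅ 0.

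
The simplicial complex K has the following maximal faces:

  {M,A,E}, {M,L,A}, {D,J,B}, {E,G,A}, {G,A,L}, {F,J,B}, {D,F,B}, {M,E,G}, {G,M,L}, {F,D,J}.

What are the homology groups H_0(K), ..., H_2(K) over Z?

K has 9 vertices, 15 edges, 10 triangles.
rank ∂_0 = 0, rank ∂_1 = 7 ⇒ b_0 = 9 − 0 − 7 = 2; all invariant factors of ∂_1 are 1 so no torsion. So H_0 = Z^2.
rank ∂_1 = 7, rank ∂_2 = 8 ⇒ b_1 = 15 − 7 − 8 = 0; all invariant factors of ∂_2 are 1 so no torsion. So H_1 = 0.
rank ∂_2 = 8, rank ∂_3 = 0 ⇒ b_2 = 10 − 8 − 0 = 2. So H_2 = Z^2.

H_0 = Z^2,  H_1 = 0,  H_2 = Z^2.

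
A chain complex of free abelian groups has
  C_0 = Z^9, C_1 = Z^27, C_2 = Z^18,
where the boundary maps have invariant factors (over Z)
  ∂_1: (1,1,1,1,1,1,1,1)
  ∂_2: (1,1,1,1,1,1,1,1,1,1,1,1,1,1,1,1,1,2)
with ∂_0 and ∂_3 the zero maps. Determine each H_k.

H_0 ≅ Z,  H_1 ≅ Z ⊕ Z/2Z,  H_2 = 0.

H_0: b_0 = 9 − 0 − 8 = 1; torsion from ∂_1 factors > 1: none. So H_0 ≅ Z.
H_1: b_1 = 27 − 8 − 18 = 1; torsion from ∂_2 factors > 1: [2]. So H_1 ≅ Z ⊕ Z/2Z.
H_2: b_2 = 18 − 18 − 0 = 0; torsion from ∂_3 factors > 1: none. So H_2 ≅ 0.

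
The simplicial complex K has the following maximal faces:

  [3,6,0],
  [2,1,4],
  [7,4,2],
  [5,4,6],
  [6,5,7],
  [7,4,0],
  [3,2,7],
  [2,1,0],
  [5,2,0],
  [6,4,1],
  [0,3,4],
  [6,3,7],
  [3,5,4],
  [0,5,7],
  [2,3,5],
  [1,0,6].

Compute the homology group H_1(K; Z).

K has 8 vertices, 24 edges, 16 triangles.
rank ∂_1 = 7, rank ∂_2 = 15 ⇒ b_1 = 24 − 7 − 15 = 2; all invariant factors of ∂_2 are 1 so no torsion. So H_1 = Z^2.

H_1 ≅ Z^2.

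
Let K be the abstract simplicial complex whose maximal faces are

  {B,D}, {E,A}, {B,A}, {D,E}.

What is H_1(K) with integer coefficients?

We work with the vertex ordering A < B < D < E. The simplices of K, each written with vertices in increasing order, are:

  0-simplices (4): A, B, D, E
  1-simplices (4): AB, AE, BD, DE

giving chain groups C_0 ≅ Z^4, C_1 ≅ Z^4.

The boundary map ∂_1: C_1 → C_0 maps an edge to its endpoints' difference, ∂[p,q] = q − p.
The resulting 4×4 matrix has rank 3, and its Smith normal form has invariant factors (1,1,1).

Computing H_k = (kernel of ∂_k) / (image of ∂_{k+1}):

  H_1: rank ker ∂_1 − rank ∂_2 = (4 − 3) − 0 = 1, and there is no ∂_2, so H_1 ≅ Z.

H_1 = Z.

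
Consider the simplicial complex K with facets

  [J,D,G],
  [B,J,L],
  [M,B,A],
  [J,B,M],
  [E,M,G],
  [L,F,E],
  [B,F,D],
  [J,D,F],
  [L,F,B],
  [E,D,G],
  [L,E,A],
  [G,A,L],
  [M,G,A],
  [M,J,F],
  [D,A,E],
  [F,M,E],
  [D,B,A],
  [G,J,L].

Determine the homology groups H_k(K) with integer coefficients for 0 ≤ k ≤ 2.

H_0 = Z,  H_1 = Z ⊕ Z/2Z,  H_2 = 0.

Fix the vertex order A < B < D < E < F < G < J < L < M and write every simplex with vertices in increasing order. Then dim K = 2 and the simplices of K are:

  0-simplices (9): A, B, D, E, F, G, J, L, M
  1-simplices (27): AB, AD, AE, AG, AL, AM, BD, BF, BJ, BL, BM, DE, DF, DG, DJ, EF, EG, EL, EM, FJ, FL, FM, GJ, GL, GM, JL, JM
  2-simplices (18): ABD, ABM, ADE, AEL, AGL, AGM, BDF, BFL, BJL, BJM, DEG, DFJ, DGJ, EFL, EFM, EGM, FJM, GJL

giving chain groups C_0 ≅ Z^9, C_1 ≅ Z^27, C_2 ≅ Z^18.

Boundary ∂_1: C_1 → C_0 maps an edge to its endpoints' difference, ∂[p,q] = q − p.
This gives a 9×27 integer matrix of rank 8; reducing to Smith normal form yields diagonal entries (1,1,1,1,1,1,1,1).

Boundary ∂_2: C_2 → C_1 maps a triangle to the signed sum of its edges. For instance
  ∂BJL = JL − BL + BJ,
  ∂AGM = GM − AM + AG.
This gives a 27×18 integer matrix of rank 18; reducing to Smith normal form yields diagonal entries (1,1,1,1,1,1,1,1,1,1,1,1,1,1,1,1,1,2).

Reading off H_k = ker ∂_k / im ∂_{k+1}:

  H_0: rank C_0 − rank ∂_1 = 9 − 8 = 1, and the invariant factors of ∂_1 are all 1, so H_0 = Z.
  H_1: rank ker ∂_1 − rank ∂_2 = (27 − 8) − 18 = 1, and ∂_2 has invariant factor 2 > 1, so H_1 = Z ⊕ Z/2Z.
  H_2: rank ker ∂_2 − rank ∂_3 = (18 − 18) − 0 = 0, and there is no ∂_3, so H_2 = 0.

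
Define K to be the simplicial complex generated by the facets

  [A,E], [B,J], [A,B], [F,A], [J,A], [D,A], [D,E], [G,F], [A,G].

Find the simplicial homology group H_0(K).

We work with the vertex ordering A < B < D < E < F < G < J. The simplices of K, each written with vertices in increasing order, are:

  0-simplices (7): A, B, D, E, F, G, J
  1-simplices (9): AB, AD, AE, AF, AG, AJ, BJ, DE, FG

Hence C_0 ≅ Z^7, C_1 ≅ Z^9.

Boundary ∂_1: C_1 → C_0 maps an edge to its endpoints' difference, ∂[p,q] = q − p. For instance
  ∂AD = D − A.
The 7×9 boundary matrix has rank 6 and Smith normal form diag(1,1,1,1,1,1).

Now H_k = ker ∂_k / im ∂_{k+1}, so:

  H_0: rank C_0 − rank ∂_1 = 7 − 6 = 1, and the invariant factors of ∂_1 are all 1, so H_0 = Z.

(K is a triangulation of a wedge of 3 circles.)

H_0 ≅ Z.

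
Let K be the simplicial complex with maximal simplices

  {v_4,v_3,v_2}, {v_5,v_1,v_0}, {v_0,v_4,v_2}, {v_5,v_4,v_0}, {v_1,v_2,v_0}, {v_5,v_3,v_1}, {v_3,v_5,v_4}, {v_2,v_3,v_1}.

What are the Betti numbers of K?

b_0 = 1, b_1 = 0, b_2 = 1.

Take the total order v_0 < v_1 < v_2 < v_3 < v_4 < v_5 on the vertex set. Then K (dimension 2) consists of the simplices:

  0-simplices (6): [v_0], [v_1], [v_2], [v_3], [v_4], [v_5]
  1-simplices (12): [v_0,v_1], [v_0,v_2], [v_0,v_4], [v_0,v_5], [v_1,v_2], [v_1,v_3], [v_1,v_5], [v_2,v_3], [v_2,v_4], [v_3,v_4], [v_3,v_5], [v_4,v_5]
  2-simplices (8): [v_0,v_1,v_2], [v_0,v_1,v_5], [v_0,v_2,v_4], [v_0,v_4,v_5], [v_1,v_2,v_3], [v_1,v_3,v_5], [v_2,v_3,v_4], [v_3,v_4,v_5]

Hence C_0 ≅ Z^6, C_1 ≅ Z^12, C_2 ≅ Z^8.

∂_1: C_1 → C_0 maps an edge to its endpoints' difference, ∂[p,q] = q − p.
The resulting 6×12 matrix has rank 5, and its Smith normal form has invariant factors (1,1,1,1,1).

Boundary ∂_2: C_2 → C_1 sends each 2-simplex [p,q,r] to [q,r] − [p,r] + [p,q]. For instance
  ∂[v_0,v_4,v_5] = [v_4,v_5] − [v_0,v_5] + [v_0,v_4],
  ∂[v_0,v_1,v_5] = [v_1,v_5] − [v_0,v_5] + [v_0,v_1].
The resulting 12×8 matrix has rank 7, and its Smith normal form has invariant factors (1,1,1,1,1,1,1).

From H_k ≅ ker(∂_k) / im(∂_{k+1}) we obtain:

  H_0: rank C_0 − rank ∂_1 = 6 − 5 = 1, and the invariant factors of ∂_1 are all 1, so H_0 ≅ Z.
  H_1: rank ker ∂_1 − rank ∂_2 = (12 − 5) − 7 = 0, and the invariant factors of ∂_2 are all 1, so H_1 ≅ 0.
  H_2: rank ker ∂_2 − rank ∂_3 = (8 − 7) − 0 = 1, and there is no ∂_3, so H_2 ≅ Z.

(K is a triangulation of the 2-sphere S^2.)

Hence the Betti numbers are b_0 = 1, b_1 = 0, b_2 = 1.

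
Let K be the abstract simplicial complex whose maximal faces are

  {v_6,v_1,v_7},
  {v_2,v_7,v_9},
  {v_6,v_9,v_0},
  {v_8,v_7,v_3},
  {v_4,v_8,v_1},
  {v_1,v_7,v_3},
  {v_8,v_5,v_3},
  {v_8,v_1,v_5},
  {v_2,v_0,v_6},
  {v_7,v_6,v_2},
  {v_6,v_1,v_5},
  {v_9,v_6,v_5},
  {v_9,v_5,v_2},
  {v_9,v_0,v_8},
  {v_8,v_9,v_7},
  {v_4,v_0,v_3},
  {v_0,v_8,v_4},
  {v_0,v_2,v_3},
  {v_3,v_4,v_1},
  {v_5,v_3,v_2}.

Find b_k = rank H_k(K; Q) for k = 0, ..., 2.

Take the total order v_0 < v_1 < v_2 < v_3 < v_4 < v_5 < v_6 < v_7 < v_8 < v_9 on the vertex set. Then K (dimension 2) consists of the simplices:

  0-simplices (10): [v_0], [v_1], [v_2], [v_3], [v_4], [v_5], [v_6], [v_7], [v_8], [v_9]
  1-simplices (30): (30 of them)
  2-simplices (20): (20 of them)

giving chain groups C_0 ≅ Z^10, C_1 ≅ Z^30, C_2 ≅ Z^20.

∂_1: C_1 → C_0 sends each edge [p,q] (with p < q) to q − p. For instance
  ∂[v_2,v_3] = [v_3] − [v_2].
This gives a 10×30 integer matrix of rank 9; reducing to Smith normal form yields diagonal entries (1,1,1,1,1,1,1,1,1).

∂_2: C_2 → C_1 sends each 2-simplex [p,q,r] to [q,r] − [p,r] + [p,q]. For instance
  ∂[v_3,v_5,v_8] = [v_5,v_8] − [v_3,v_8] + [v_3,v_5],
  ∂[v_2,v_7,v_9] = [v_7,v_9] − [v_2,v_9] + [v_2,v_7].
The resulting 30×20 matrix has rank 20, and its Smith normal form has invariant factors (1,1,1,1,1,1,1,1,1,1,1,1,1,1,1,1,1,1,1,2).

Computing H_k = (kernel of ∂_k) / (image of ∂_{k+1}):

  H_0: rank C_0 − rank ∂_1 = 10 − 9 = 1, and the invariant factors of ∂_1 are all 1, so H_0 ≅ Z.
  H_1: rank ker ∂_1 − rank ∂_2 = (30 − 9) − 20 = 1, and ∂_2 has invariant factor 2 > 1, so H_1 ≅ Z ⊕ Z/2.
  H_2: rank ker ∂_2 − rank ∂_3 = (20 − 20) − 0 = 0, and there is no ∂_3, so H_2 ≅ 0.

Hence the Betti numbers are b_0 = 1, b_1 = 1, b_2 = 0.

b_0 = 1, b_1 = 1, b_2 = 0.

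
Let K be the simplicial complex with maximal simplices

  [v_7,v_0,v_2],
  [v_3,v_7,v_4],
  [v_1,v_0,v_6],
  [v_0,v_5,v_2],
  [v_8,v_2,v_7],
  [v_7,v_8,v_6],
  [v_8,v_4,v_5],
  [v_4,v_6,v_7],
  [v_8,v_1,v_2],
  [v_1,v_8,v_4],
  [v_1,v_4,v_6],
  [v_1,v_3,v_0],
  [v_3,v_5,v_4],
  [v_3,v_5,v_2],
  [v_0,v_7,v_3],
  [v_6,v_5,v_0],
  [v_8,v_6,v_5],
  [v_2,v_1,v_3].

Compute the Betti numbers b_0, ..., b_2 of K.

b_0 = 1, b_1 = 1, b_2 = 0.

We work with the vertex ordering v_0 < v_1 < v_2 < v_3 < v_4 < v_5 < v_6 < v_7 < v_8. The simplices of K, each written with vertices in increasing order, are:

  0-simplices (9): [v_0], [v_1], [v_2], [v_3], [v_4], [v_5], [v_6], [v_7], [v_8]
  1-simplices (27): (27 of them)
  2-simplices (18): (18 of them)

so the chain groups are C_0 ≅ Z^9, C_1 ≅ Z^27, C_2 ≅ Z^18.

The boundary map ∂_1: C_1 → C_0 sends each edge [p,q] (with p < q) to q − p. For instance
  ∂[v_2,v_3] = [v_3] − [v_2].
As a 9×27 matrix over Z this has rank 8, with invariant factors (1,1,1,1,1,1,1,1).

The boundary map ∂_2: C_2 → C_1 sends each 2-simplex [p,q,r] to [q,r] − [p,r] + [p,q]. For instance
  ∂[v_1,v_2,v_3] = [v_2,v_3] − [v_1,v_3] + [v_1,v_2],
  ∂[v_4,v_6,v_7] = [v_6,v_7] − [v_4,v_7] + [v_4,v_6].
The resulting 27×18 matrix has rank 18, and its Smith normal form has invariant factors (1,1,1,1,1,1,1,1,1,1,1,1,1,1,1,1,1,2).

Computing H_k = (kernel of ∂_k) / (image of ∂_{k+1}):

  H_0: rank C_0 − rank ∂_1 = 9 − 8 = 1, and the invariant factors of ∂_1 are all 1, so H_0 ≅ Z.
  H_1: rank ker ∂_1 − rank ∂_2 = (27 − 8) − 18 = 1, and ∂_2 has invariant factor 2 > 1, so H_1 ≅ Z ⊕ Z/2Z.
  H_2: rank ker ∂_2 − rank ∂_3 = (18 − 18) − 0 = 0, and there is no ∂_3, so H_2 ≅ 0.

As a check, the Euler characteristic is 9 − 27 + 18 = 0, which agrees with 1 − 1 + 0 = 0.
(K is a triangulation of the Klein bottle.)

Hence the Betti numbers are b_0 = 1, b_1 = 1, b_2 = 0.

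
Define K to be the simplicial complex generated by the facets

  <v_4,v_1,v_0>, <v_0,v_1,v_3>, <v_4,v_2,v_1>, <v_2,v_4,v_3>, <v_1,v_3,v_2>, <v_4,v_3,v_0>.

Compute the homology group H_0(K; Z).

Take the total order v_0 < v_1 < v_2 < v_3 < v_4 on the vertex set. Then K (dimension 2) consists of the simplices:

  0-simplices (5): [v_0], [v_1], [v_2], [v_3], [v_4]
  1-simplices (9): [v_0,v_1], [v_0,v_3], [v_0,v_4], [v_1,v_2], [v_1,v_3], [v_1,v_4], [v_2,v_3], [v_2,v_4], [v_3,v_4]
  2-simplices (6): [v_0,v_1,v_3], [v_0,v_1,v_4], [v_0,v_3,v_4], [v_1,v_2,v_3], [v_1,v_2,v_4], [v_2,v_3,v_4]

so the chain groups are C_0 ≅ Z^5, C_1 ≅ Z^9, C_2 ≅ Z^6.

∂_1: C_1 → C_0 maps an edge to its endpoints' difference, ∂[p,q] = q − p. For instance
  ∂[v_3,v_4] = [v_4] − [v_3].
This gives a 5×9 integer matrix of rank 4; reducing to Smith normal form yields diagonal entries (1,1,1,1).

∂_2: C_2 → C_1 sends each 2-simplex [p,q,r] to [q,r] − [p,r] + [p,q]. For instance
  ∂[v_0,v_1,v_3] = [v_1,v_3] − [v_0,v_3] + [v_0,v_1],
  ∂[v_0,v_3,v_4] = [v_3,v_4] − [v_0,v_4] + [v_0,v_3].
As a 9×6 matrix over Z this has rank 5, with invariant factors (1,1,1,1,1).

Computing H_k = (kernel of ∂_k) / (image of ∂_{k+1}):

  H_0: rank C_0 − rank ∂_1 = 5 − 4 = 1, and the invariant factors of ∂_1 are all 1, so H_0 ≅ Z.

H_0 ≅ Z.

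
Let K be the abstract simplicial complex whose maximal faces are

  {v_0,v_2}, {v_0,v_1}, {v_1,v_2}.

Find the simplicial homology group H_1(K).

H_1 ≅ Z.

Take the total order v_0 < v_1 < v_2 on the vertex set. Then K (dimension 1) consists of the simplices:

  0-simplices (3): [v_0], [v_1], [v_2]
  1-simplices (3): [v_0,v_1], [v_0,v_2], [v_1,v_2]

Hence C_0 ≅ Z^3, C_1 ≅ Z^3.

The boundary map ∂_1: C_1 → C_0 is given by ∂[p,q] = [q] − [p]. For instance
  ∂[v_0,v_1] = [v_1] − [v_0].
This gives a 3×3 integer matrix of rank 2; reducing to Smith normal form yields diagonal entries (1,1).

From H_k ≅ ker(∂_k) / im(∂_{k+1}) we obtain:

  H_1: rank ker ∂_1 − rank ∂_2 = (3 − 2) − 0 = 1, and there is no ∂_2, so H_1 = Z.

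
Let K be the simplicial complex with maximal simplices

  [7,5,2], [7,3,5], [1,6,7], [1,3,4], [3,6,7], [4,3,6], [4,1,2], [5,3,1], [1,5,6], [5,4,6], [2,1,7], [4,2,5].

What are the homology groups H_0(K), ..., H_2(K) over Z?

H_0 = Z,  H_1 = Z/2Z,  H_2 = 0.

Order the vertices as 1 < 2 < 3 < 4 < 5 < 6 < 7. Listing each simplex with vertices in this order, K has dimension 2 with simplices:

  0-simplices (7): [1], [2], [3], [4], [5], [6], [7]
  1-simplices (18): [1,2], [1,3], [1,4], [1,5], [1,6], [1,7], [2,4], [2,5], [2,7], [3,4], [3,5], [3,6], [3,7], [4,5], [4,6], [5,6], [5,7], [6,7]
  2-simplices (12): [1,2,4], [1,2,7], [1,3,4], [1,3,5], [1,5,6], [1,6,7], [2,4,5], [2,5,7], [3,4,6], [3,5,7], [3,6,7], [4,5,6]

so the chain groups are C_0 ≅ Z^7, C_1 ≅ Z^18, C_2 ≅ Z^12.

∂_1: C_1 → C_0 maps an edge to its endpoints' difference, ∂[p,q] = q − p. For instance
  ∂[2,5] = [5] − [2].
As a 7×18 matrix over Z this has rank 6, with invariant factors (1,1,1,1,1,1).

Boundary ∂_2: C_2 → C_1 maps a triangle to the signed sum of its edges. For instance
  ∂[1,2,4] = [2,4] − [1,4] + [1,2],
  ∂[3,4,6] = [4,6] − [3,6] + [3,4].
The 18×12 boundary matrix has rank 12 and Smith normal form diag(1,1,1,1,1,1,1,1,1,1,1,2).

From H_k ≅ ker(∂_k) / im(∂_{k+1}) we obtain:

  H_0: rank C_0 − rank ∂_1 = 7 − 6 = 1, and the invariant factors of ∂_1 are all 1, so H_0 ≅ Z.
  H_1: rank ker ∂_1 − rank ∂_2 = (18 − 6) − 12 = 0, and ∂_2 has invariant factor 2 > 1, so H_1 ≅ Z/2Z.
  H_2: rank ker ∂_2 − rank ∂_3 = (12 − 12) − 0 = 0, and there is no ∂_3, so H_2 ≅ 0.

(K is a triangulation of the real projective plane RP^2.)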